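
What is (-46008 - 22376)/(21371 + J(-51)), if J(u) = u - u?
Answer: -68384/21371 ≈ -3.1999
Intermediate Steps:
J(u) = 0
(-46008 - 22376)/(21371 + J(-51)) = (-46008 - 22376)/(21371 + 0) = -68384/21371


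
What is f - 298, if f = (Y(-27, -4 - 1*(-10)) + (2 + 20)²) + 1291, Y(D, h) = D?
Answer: 1450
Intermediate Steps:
f = 1748 (f = (-27 + (2 + 20)²) + 1291 = (-27 + 22²) + 1291 = (-27 + 484) + 1291 = 457 + 1291 = 1748)
f - 298 = 1748 - 298 = 1450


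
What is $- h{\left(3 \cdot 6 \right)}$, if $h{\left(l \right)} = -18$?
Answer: $18$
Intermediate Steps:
$- h{\left(3 \cdot 6 \right)} = \left(-1\right) \left(-18\right) = 18$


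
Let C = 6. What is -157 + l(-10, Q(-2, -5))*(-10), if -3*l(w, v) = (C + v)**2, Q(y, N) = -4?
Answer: -431/3 ≈ -143.67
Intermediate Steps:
l(w, v) = -(6 + v)**2/3
-157 + l(-10, Q(-2, -5))*(-10) = -157 - (6 - 4)**2/3*(-10) = -157 - 1/3*2**2*(-10) = -157 - 1/3*4*(-10) = -157 - 4/3*(-10) = -157 + 40/3 = -431/3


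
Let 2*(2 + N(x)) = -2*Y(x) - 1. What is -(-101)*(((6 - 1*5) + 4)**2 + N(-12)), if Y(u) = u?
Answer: 6969/2 ≈ 3484.5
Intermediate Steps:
N(x) = -5/2 - x (N(x) = -2 + (-2*x - 1)/2 = -2 + (-1 - 2*x)/2 = -2 + (-1/2 - x) = -5/2 - x)
-(-101)*(((6 - 1*5) + 4)**2 + N(-12)) = -(-101)*(((6 - 1*5) + 4)**2 + (-5/2 - 1*(-12))) = -(-101)*(((6 - 5) + 4)**2 + (-5/2 + 12)) = -(-101)*((1 + 4)**2 + 19/2) = -(-101)*(5**2 + 19/2) = -(-101)*(25 + 19/2) = -(-101)*69/2 = -1*(-6969/2) = 6969/2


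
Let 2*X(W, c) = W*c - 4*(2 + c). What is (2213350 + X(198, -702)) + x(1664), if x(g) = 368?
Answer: 2145620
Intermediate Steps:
X(W, c) = -4 - 2*c + W*c/2 (X(W, c) = (W*c - 4*(2 + c))/2 = (W*c + (-8 - 4*c))/2 = (-8 - 4*c + W*c)/2 = -4 - 2*c + W*c/2)
(2213350 + X(198, -702)) + x(1664) = (2213350 + (-4 - 2*(-702) + (½)*198*(-702))) + 368 = (2213350 + (-4 + 1404 - 69498)) + 368 = (2213350 - 68098) + 368 = 2145252 + 368 = 2145620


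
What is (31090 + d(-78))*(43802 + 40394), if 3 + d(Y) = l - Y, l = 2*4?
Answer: 2624641908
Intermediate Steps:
l = 8
d(Y) = 5 - Y (d(Y) = -3 + (8 - Y) = 5 - Y)
(31090 + d(-78))*(43802 + 40394) = (31090 + (5 - 1*(-78)))*(43802 + 40394) = (31090 + (5 + 78))*84196 = (31090 + 83)*84196 = 31173*84196 = 2624641908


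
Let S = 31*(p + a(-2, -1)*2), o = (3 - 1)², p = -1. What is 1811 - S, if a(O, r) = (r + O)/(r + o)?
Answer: 1904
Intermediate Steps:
o = 4 (o = 2² = 4)
a(O, r) = (O + r)/(4 + r) (a(O, r) = (r + O)/(r + 4) = (O + r)/(4 + r))
S = -93 (S = 31*(-1 + ((-2 - 1)/(4 - 1))*2) = 31*(-1 + (-3/3)*2) = 31*(-1 + ((⅓)*(-3))*2) = 31*(-1 - 1*2) = 31*(-1 - 2) = 31*(-3) = -93)
1811 - S = 1811 - 1*(-93) = 1811 + 93 = 1904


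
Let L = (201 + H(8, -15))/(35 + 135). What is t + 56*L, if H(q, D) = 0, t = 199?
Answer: 22543/85 ≈ 265.21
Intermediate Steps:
L = 201/170 (L = (201 + 0)/(35 + 135) = 201/170 ≈ 1.1824)
t + 56*L = 199 + 56*(201/170) = 199 + 5628/85 = 22543/85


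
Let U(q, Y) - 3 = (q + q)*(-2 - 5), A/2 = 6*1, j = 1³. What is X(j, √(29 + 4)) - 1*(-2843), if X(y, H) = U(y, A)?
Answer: 2832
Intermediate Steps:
j = 1
A = 12 (A = 2*(6*1) = 2*6 = 12)
U(q, Y) = 3 - 14*q (U(q, Y) = 3 + (q + q)*(-2 - 5) = 3 + (2*q)*(-7) = 3 - 14*q)
X(y, H) = 3 - 14*y
X(j, √(29 + 4)) - 1*(-2843) = (3 - 14*1) - 1*(-2843) = (3 - 14) + 2843 = -11 + 2843 = 2832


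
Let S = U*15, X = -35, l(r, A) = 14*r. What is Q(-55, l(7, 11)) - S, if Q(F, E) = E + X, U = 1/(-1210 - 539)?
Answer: 36734/583 ≈ 63.009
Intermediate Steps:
U = -1/1749 (U = 1/(-1749) = -1/1749 ≈ -0.00057176)
S = -5/583 (S = -1/1749*15 = -5/583 ≈ -0.0085763)
Q(F, E) = -35 + E (Q(F, E) = E - 35 = -35 + E)
Q(-55, l(7, 11)) - S = (-35 + 14*7) - 1*(-5/583) = (-35 + 98) + 5/583 = 63 + 5/583 = 36734/583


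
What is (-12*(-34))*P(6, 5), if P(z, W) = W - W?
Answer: 0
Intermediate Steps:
P(z, W) = 0
(-12*(-34))*P(6, 5) = -12*(-34)*0 = 408*0 = 0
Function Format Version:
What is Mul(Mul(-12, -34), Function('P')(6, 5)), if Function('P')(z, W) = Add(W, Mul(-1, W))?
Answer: 0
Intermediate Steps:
Function('P')(z, W) = 0
Mul(Mul(-12, -34), Function('P')(6, 5)) = Mul(Mul(-12, -34), 0) = Mul(408, 0) = 0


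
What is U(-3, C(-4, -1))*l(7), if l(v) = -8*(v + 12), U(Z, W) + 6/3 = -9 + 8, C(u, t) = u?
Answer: 456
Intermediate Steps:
U(Z, W) = -3 (U(Z, W) = -2 + (-9 + 8) = -2 - 1 = -3)
l(v) = -96 - 8*v (l(v) = -8*(12 + v) = -96 - 8*v)
U(-3, C(-4, -1))*l(7) = -3*(-96 - 8*7) = -3*(-96 - 56) = -3*(-152) = 456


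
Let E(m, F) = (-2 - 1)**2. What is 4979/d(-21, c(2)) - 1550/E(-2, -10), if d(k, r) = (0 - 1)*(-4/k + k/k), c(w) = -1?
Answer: -979781/225 ≈ -4354.6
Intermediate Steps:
E(m, F) = 9 (E(m, F) = (-3)**2 = 9)
d(k, r) = -1 + 4/k (d(k, r) = -(-4/k + 1) = -(1 - 4/k) = -1 + 4/k)
4979/d(-21, c(2)) - 1550/E(-2, -10) = 4979/(((4 - 1*(-21))/(-21))) - 1550/9 = 4979/((-(4 + 21)/21)) - 1550*1/9 = 4979/((-1/21*25)) - 1550/9 = 4979/(-25/21) - 1550/9 = 4979*(-21/25) - 1550/9 = -104559/25 - 1550/9 = -979781/225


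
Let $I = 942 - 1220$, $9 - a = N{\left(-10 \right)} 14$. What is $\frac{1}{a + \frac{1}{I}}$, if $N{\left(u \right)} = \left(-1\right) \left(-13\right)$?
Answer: $- \frac{278}{48095} \approx -0.0057802$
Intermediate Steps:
$N{\left(u \right)} = 13$
$a = -173$ ($a = 9 - 13 \cdot 14 = 9 - 182 = -173$)
$I = -278$
$\frac{1}{a + \frac{1}{I}} = \frac{1}{-173 + \frac{1}{-278}} = \frac{1}{-173 - \frac{1}{278}} = \frac{1}{- \frac{48095}{278}} = - \frac{278}{48095}$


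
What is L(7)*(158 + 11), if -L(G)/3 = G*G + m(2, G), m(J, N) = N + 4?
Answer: -30420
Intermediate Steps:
m(J, N) = 4 + N
L(G) = -12 - 3*G - 3*G**2 (L(G) = -3*(G*G + (4 + G)) = -3*(G**2 + (4 + G)) = -3*(4 + G + G**2) = -12 - 3*G - 3*G**2)
L(7)*(158 + 11) = (-12 - 3*7 - 3*7**2)*(158 + 11) = (-12 - 21 - 3*49)*169 = (-12 - 21 - 147)*169 = -180*169 = -30420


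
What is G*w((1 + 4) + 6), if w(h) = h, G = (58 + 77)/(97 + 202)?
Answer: 1485/299 ≈ 4.9666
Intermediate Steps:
G = 135/299 ≈ 0.45151
G*w((1 + 4) + 6) = 135*((1 + 4) + 6)/299 = 135*(5 + 6)/299 = (135/299)*11 = 1485/299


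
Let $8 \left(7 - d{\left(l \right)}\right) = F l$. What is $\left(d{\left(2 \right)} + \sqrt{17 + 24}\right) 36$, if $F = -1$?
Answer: $261 + 36 \sqrt{41} \approx 491.51$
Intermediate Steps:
$d{\left(l \right)} = 7 + \frac{l}{8}$ ($d{\left(l \right)} = 7 - \frac{\left(-1\right) l}{8} = 7 + \frac{l}{8}$)
$\left(d{\left(2 \right)} + \sqrt{17 + 24}\right) 36 = \left(\left(7 + \frac{1}{8} \cdot 2\right) + \sqrt{17 + 24}\right) 36 = \left(\left(7 + \frac{1}{4}\right) + \sqrt{41}\right) 36 = \left(\frac{29}{4} + \sqrt{41}\right) 36 = 261 + 36 \sqrt{41}$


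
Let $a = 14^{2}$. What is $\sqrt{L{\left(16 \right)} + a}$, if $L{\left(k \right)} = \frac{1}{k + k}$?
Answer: $\frac{3 \sqrt{1394}}{8} \approx 14.001$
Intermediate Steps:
$a = 196$
$L{\left(k \right)} = \frac{1}{2 k}$
$\sqrt{L{\left(16 \right)} + a} = \sqrt{\frac{1}{2 \cdot 16} + 196} = \sqrt{\frac{1}{2} \cdot \frac{1}{16} + 196} = \sqrt{\frac{1}{32} + 196} = \sqrt{\frac{6273}{32}} = \frac{3 \sqrt{1394}}{8}$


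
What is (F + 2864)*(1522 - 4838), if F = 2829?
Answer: -18877988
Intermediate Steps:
(F + 2864)*(1522 - 4838) = (2829 + 2864)*(1522 - 4838) = 5693*(-3316) = -18877988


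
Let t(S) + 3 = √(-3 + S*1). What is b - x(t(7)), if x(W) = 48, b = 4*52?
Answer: 160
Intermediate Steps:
t(S) = -3 + √(-3 + S) (t(S) = -3 + √(-3 + S*1) = -3 + √(-3 + S))
b = 208
b - x(t(7)) = 208 - 1*48 = 208 - 48 = 160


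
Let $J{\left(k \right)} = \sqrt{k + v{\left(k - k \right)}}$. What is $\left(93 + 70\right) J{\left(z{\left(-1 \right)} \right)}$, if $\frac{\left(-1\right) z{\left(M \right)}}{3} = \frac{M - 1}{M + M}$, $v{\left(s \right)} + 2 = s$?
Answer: $163 i \sqrt{5} \approx 364.48 i$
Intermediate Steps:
$v{\left(s \right)} = -2 + s$
$z{\left(M \right)} = - \frac{3 \left(-1 + M\right)}{2 M}$ ($z{\left(M \right)} = - 3 \frac{M - 1}{M + M} = - 3 \frac{-1 + M}{2 M} = - \frac{3 \left(-1 + M\right)}{2 M}$)
$J{\left(k \right)} = \sqrt{-2 + k}$ ($J{\left(k \right)} = \sqrt{k + \left(-2 + \left(k - k\right)\right)} = \sqrt{k + \left(-2 + 0\right)} = \sqrt{k - 2} = \sqrt{-2 + k}$)
$\left(93 + 70\right) J{\left(z{\left(-1 \right)} \right)} = \left(93 + 70\right) \sqrt{-2 + \frac{3 \left(1 - -1\right)}{2 \left(-1\right)}} = 163 \sqrt{-2 + \frac{3}{2} \left(-1\right) \left(1 + 1\right)} = 163 \sqrt{-2 + \frac{3}{2} \left(-1\right) 2} = 163 \sqrt{-2 - 3} = 163 \sqrt{-5} = 163 i \sqrt{5}$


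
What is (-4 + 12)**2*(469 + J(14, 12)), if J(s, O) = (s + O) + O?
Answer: 32448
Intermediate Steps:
J(s, O) = s + 2*O (J(s, O) = (O + s) + O = s + 2*O)
(-4 + 12)**2*(469 + J(14, 12)) = (-4 + 12)**2*(469 + (14 + 2*12)) = 8**2*(469 + (14 + 24)) = 64*(469 + 38) = 64*507 = 32448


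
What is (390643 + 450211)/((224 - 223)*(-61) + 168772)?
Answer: 840854/168711 ≈ 4.9840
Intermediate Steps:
(390643 + 450211)/((224 - 223)*(-61) + 168772) = 840854/(1*(-61) + 168772) = 840854/(-61 + 168772) = 840854/168711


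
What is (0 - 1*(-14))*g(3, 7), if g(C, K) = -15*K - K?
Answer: -1568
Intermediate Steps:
g(C, K) = -16*K
(0 - 1*(-14))*g(3, 7) = (0 - 1*(-14))*(-16*7) = (0 + 14)*(-112) = 14*(-112) = -1568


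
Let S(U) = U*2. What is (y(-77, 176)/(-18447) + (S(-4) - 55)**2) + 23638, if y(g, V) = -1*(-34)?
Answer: 509266295/18447 ≈ 27607.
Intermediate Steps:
S(U) = 2*U
y(g, V) = 34
(y(-77, 176)/(-18447) + (S(-4) - 55)**2) + 23638 = (34/(-18447) + (2*(-4) - 55)**2) + 23638 = (34*(-1/18447) + (-8 - 55)**2) + 23638 = (-34/18447 + (-63)**2) + 23638 = (-34/18447 + 3969) + 23638 = 73216109/18447 + 23638 = 509266295/18447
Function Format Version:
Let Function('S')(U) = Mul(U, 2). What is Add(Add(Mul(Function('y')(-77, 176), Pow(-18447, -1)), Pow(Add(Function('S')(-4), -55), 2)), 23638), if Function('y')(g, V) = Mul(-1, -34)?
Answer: Rational(509266295, 18447) ≈ 27607.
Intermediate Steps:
Function('S')(U) = Mul(2, U)
Function('y')(g, V) = 34
Add(Add(Mul(Function('y')(-77, 176), Pow(-18447, -1)), Pow(Add(Function('S')(-4), -55), 2)), 23638) = Add(Add(Mul(34, Pow(-18447, -1)), Pow(Add(Mul(2, -4), -55), 2)), 23638) = Add(Add(Mul(34, Rational(-1, 18447)), Pow(Add(-8, -55), 2)), 23638) = Add(Add(Rational(-34, 18447), Pow(-63, 2)), 23638) = Add(Add(Rational(-34, 18447), 3969), 23638) = Add(Rational(73216109, 18447), 23638) = Rational(509266295, 18447)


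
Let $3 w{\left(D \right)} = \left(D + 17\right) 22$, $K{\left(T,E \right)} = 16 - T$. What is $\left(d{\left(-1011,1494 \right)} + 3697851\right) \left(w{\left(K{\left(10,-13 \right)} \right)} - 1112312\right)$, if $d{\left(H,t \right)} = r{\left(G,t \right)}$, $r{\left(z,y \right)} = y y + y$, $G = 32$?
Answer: $-6596545836610$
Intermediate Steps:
$r{\left(z,y \right)} = y + y^{2}$ ($r{\left(z,y \right)} = y^{2} + y = y + y^{2}$)
$w{\left(D \right)} = \frac{374}{3} + \frac{22 D}{3}$ ($w{\left(D \right)} = \frac{\left(D + 17\right) 22}{3} = \frac{\left(17 + D\right) 22}{3} = \frac{374 + 22 D}{3} = \frac{374}{3} + \frac{22 D}{3}$)
$d{\left(H,t \right)} = t \left(1 + t\right)$
$\left(d{\left(-1011,1494 \right)} + 3697851\right) \left(w{\left(K{\left(10,-13 \right)} \right)} - 1112312\right) = \left(1494 \left(1 + 1494\right) + 3697851\right) \left(\left(\frac{374}{3} + \frac{22 \left(16 - 10\right)}{3}\right) - 1112312\right) = \left(1494 \cdot 1495 + 3697851\right) \left(\left(\frac{374}{3} + \frac{22 \left(16 - 10\right)}{3}\right) - 1112312\right) = \left(2233530 + 3697851\right) \left(\left(\frac{374}{3} + \frac{22}{3} \cdot 6\right) - 1112312\right) = 5931381 \left(\left(\frac{374}{3} + 44\right) - 1112312\right) = 5931381 \left(\frac{506}{3} - 1112312\right) = 5931381 \left(- \frac{3336430}{3}\right) = -6596545836610$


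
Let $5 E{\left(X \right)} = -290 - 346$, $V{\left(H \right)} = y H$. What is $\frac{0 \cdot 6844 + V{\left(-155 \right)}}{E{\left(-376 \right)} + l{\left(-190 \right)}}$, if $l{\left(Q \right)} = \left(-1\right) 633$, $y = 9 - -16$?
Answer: $\frac{19375}{3801} \approx 5.0973$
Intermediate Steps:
$y = 25$ ($y = 9 + 16 = 25$)
$V{\left(H \right)} = 25 H$
$E{\left(X \right)} = - \frac{636}{5}$ ($E{\left(X \right)} = \frac{-290 - 346}{5} = \frac{1}{5} \left(-636\right) = - \frac{636}{5}$)
$l{\left(Q \right)} = -633$
$\frac{0 \cdot 6844 + V{\left(-155 \right)}}{E{\left(-376 \right)} + l{\left(-190 \right)}} = \frac{0 \cdot 6844 + 25 \left(-155\right)}{- \frac{636}{5} - 633} = \frac{0 - 3875}{- \frac{3801}{5}} = \left(-3875\right) \left(- \frac{5}{3801}\right) = \frac{19375}{3801}$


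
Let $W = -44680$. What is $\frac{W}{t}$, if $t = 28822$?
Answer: $- \frac{22340}{14411} \approx -1.5502$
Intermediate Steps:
$\frac{W}{t} = - \frac{44680}{28822} = \left(-44680\right) \frac{1}{28822} = - \frac{22340}{14411}$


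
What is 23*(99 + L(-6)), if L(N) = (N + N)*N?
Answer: 3933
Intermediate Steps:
L(N) = 2*N**2 (L(N) = (2*N)*N = 2*N**2)
23*(99 + L(-6)) = 23*(99 + 2*(-6)**2) = 23*(99 + 2*36) = 23*(99 + 72) = 23*171 = 3933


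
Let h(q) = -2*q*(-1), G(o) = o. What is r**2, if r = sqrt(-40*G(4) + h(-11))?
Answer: -182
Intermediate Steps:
h(q) = 2*q
r = I*sqrt(182) (r = sqrt(-40*4 + 2*(-11)) = sqrt(-160 - 22) = sqrt(-182) = I*sqrt(182) ≈ 13.491*I)
r**2 = (I*sqrt(182))**2 = -182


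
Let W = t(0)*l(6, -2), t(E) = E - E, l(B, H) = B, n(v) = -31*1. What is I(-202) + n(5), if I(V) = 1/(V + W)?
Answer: -6263/202 ≈ -31.005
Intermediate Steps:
n(v) = -31
t(E) = 0
W = 0 (W = 0*6 = 0)
I(V) = 1/V (I(V) = 1/(V + 0) = 1/V)
I(-202) + n(5) = 1/(-202) - 31 = -1/202 - 31 = -6263/202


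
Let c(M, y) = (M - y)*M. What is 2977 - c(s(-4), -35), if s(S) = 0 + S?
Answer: 3101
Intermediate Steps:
s(S) = S
c(M, y) = M*(M - y)
2977 - c(s(-4), -35) = 2977 - (-4)*(-4 - 1*(-35)) = 2977 - (-4)*(-4 + 35) = 2977 - (-4)*31 = 2977 - 1*(-124) = 2977 + 124 = 3101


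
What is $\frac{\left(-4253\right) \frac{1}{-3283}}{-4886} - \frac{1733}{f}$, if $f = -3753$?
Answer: $\frac{27782637445}{60200889714} \approx 0.4615$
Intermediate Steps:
$\frac{\left(-4253\right) \frac{1}{-3283}}{-4886} - \frac{1733}{f} = \frac{\left(-4253\right) \frac{1}{-3283}}{-4886} - \frac{1733}{-3753} = \left(-4253\right) \left(- \frac{1}{3283}\right) \left(- \frac{1}{4886}\right) - - \frac{1733}{3753} = \frac{4253}{3283} \left(- \frac{1}{4886}\right) + \frac{1733}{3753} = - \frac{4253}{16040738} + \frac{1733}{3753} = \frac{27782637445}{60200889714}$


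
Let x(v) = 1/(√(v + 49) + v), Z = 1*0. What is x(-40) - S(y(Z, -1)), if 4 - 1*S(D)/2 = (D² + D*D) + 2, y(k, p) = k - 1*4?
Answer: 2219/37 ≈ 59.973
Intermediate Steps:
Z = 0
y(k, p) = -4 + k (y(k, p) = k - 4 = -4 + k)
S(D) = 4 - 4*D² (S(D) = 8 - 2*((D² + D*D) + 2) = 8 - 2*((D² + D²) + 2) = 8 - 2*(2*D² + 2) = 8 - 2*(2 + 2*D²) = 8 + (-4 - 4*D²) = 4 - 4*D²)
x(v) = 1/(v + √(49 + v)) (x(v) = 1/(√(49 + v) + v) = 1/(v + √(49 + v)))
x(-40) - S(y(Z, -1)) = 1/(-40 + √(49 - 40)) - (4 - 4*(-4 + 0)²) = 1/(-40 + √9) - (4 - 4*(-4)²) = 1/(-40 + 3) - (4 - 4*16) = 1/(-37) - (4 - 64) = -1/37 - 1*(-60) = -1/37 + 60 = 2219/37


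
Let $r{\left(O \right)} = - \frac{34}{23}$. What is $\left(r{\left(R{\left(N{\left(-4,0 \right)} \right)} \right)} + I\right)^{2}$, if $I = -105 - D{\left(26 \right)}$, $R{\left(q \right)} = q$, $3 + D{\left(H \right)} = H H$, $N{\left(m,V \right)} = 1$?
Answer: $\frac{321413184}{529} \approx 6.0759 \cdot 10^{5}$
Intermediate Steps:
$D{\left(H \right)} = -3 + H^{2}$ ($D{\left(H \right)} = -3 + H H = -3 + H^{2}$)
$r{\left(O \right)} = - \frac{34}{23}$ ($r{\left(O \right)} = \left(-34\right) \frac{1}{23} = - \frac{34}{23}$)
$I = -778$ ($I = -105 - \left(-3 + 26^{2}\right) = -105 - \left(-3 + 676\right) = -105 - 673 = -778$)
$\left(r{\left(R{\left(N{\left(-4,0 \right)} \right)} \right)} + I\right)^{2} = \left(- \frac{34}{23} - 778\right)^{2} = \left(- \frac{17928}{23}\right)^{2} = \frac{321413184}{529}$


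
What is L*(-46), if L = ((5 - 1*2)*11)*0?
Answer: 0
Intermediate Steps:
L = 0 (L = ((5 - 2)*11)*0 = (3*11)*0 = 33*0 = 0)
L*(-46) = 0*(-46) = 0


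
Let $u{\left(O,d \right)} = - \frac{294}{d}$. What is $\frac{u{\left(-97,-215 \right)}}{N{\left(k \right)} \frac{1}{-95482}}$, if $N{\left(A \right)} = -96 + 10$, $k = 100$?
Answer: $\frac{14035854}{9245} \approx 1518.2$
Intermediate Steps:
$N{\left(A \right)} = -86$
$\frac{u{\left(-97,-215 \right)}}{N{\left(k \right)} \frac{1}{-95482}} = \frac{\left(-294\right) \frac{1}{-215}}{\left(-86\right) \frac{1}{-95482}} = \frac{\left(-294\right) \left(- \frac{1}{215}\right)}{\left(-86\right) \left(- \frac{1}{95482}\right)} = \frac{294}{215 \cdot \frac{43}{47741}} = \frac{294}{215} \cdot \frac{47741}{43} = \frac{14035854}{9245}$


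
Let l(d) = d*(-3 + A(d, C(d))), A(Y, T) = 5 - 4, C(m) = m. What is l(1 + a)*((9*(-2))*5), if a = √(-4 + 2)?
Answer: 180 + 180*I*√2 ≈ 180.0 + 254.56*I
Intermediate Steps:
a = I*√2 (a = √(-2) = I*√2 ≈ 1.4142*I)
A(Y, T) = 1
l(d) = -2*d (l(d) = d*(-3 + 1) = d*(-2) = -2*d)
l(1 + a)*((9*(-2))*5) = (-2*(1 + I*√2))*((9*(-2))*5) = (-2 - 2*I*√2)*(-18*5) = (-2 - 2*I*√2)*(-90) = 180 + 180*I*√2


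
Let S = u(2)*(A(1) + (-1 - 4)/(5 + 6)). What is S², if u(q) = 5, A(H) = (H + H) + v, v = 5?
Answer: 129600/121 ≈ 1071.1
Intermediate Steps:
A(H) = 5 + 2*H (A(H) = (H + H) + 5 = 2*H + 5 = 5 + 2*H)
S = 360/11 (S = 5*((5 + 2*1) + (-1 - 4)/(5 + 6)) = 5*((5 + 2) - 5/11) = 5*(7 - 5*1/11) = 5*(7 - 5/11) = 5*(72/11) = 360/11 ≈ 32.727)
S² = (360/11)² = 129600/121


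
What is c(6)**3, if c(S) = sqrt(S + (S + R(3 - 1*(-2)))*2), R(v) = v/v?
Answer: 40*sqrt(5) ≈ 89.443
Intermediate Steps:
R(v) = 1
c(S) = sqrt(2 + 3*S) (c(S) = sqrt(S + (S + 1)*2) = sqrt(S + (1 + S)*2) = sqrt(S + (2 + 2*S)) = sqrt(2 + 3*S))
c(6)**3 = (sqrt(2 + 3*6))**3 = (sqrt(2 + 18))**3 = (sqrt(20))**3 = (2*sqrt(5))**3 = 40*sqrt(5)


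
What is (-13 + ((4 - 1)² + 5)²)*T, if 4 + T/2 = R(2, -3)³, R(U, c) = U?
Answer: 1464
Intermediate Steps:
T = 8 (T = -8 + 2*2³ = -8 + 2*8 = -8 + 16 = 8)
(-13 + ((4 - 1)² + 5)²)*T = (-13 + ((4 - 1)² + 5)²)*8 = (-13 + (3² + 5)²)*8 = (-13 + (9 + 5)²)*8 = (-13 + 14²)*8 = (-13 + 196)*8 = 183*8 = 1464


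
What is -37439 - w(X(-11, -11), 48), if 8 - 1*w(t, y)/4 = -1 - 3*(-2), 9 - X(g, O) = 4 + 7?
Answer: -37451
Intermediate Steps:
X(g, O) = -2 (X(g, O) = 9 - (4 + 7) = 9 - 1*11 = 9 - 11 = -2)
w(t, y) = 12 (w(t, y) = 32 - 4*(-1 - 3*(-2)) = 32 - 4*(-1 + 6) = 32 - 4*5 = 32 - 20 = 12)
-37439 - w(X(-11, -11), 48) = -37439 - 1*12 = -37439 - 12 = -37451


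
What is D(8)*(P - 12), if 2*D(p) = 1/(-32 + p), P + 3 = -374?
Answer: 389/48 ≈ 8.1042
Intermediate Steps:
P = -377 (P = -3 - 374 = -377)
D(p) = 1/(2*(-32 + p))
D(8)*(P - 12) = (1/(2*(-32 + 8)))*(-377 - 12) = ((½)/(-24))*(-389) = ((½)*(-1/24))*(-389) = -1/48*(-389) = 389/48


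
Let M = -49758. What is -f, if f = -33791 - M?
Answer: -15967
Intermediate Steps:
f = 15967 (f = -33791 - 1*(-49758) = -33791 + 49758 = 15967)
-f = -1*15967 = -15967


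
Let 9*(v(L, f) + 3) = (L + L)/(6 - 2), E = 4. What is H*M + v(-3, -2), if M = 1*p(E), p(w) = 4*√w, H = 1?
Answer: 29/6 ≈ 4.8333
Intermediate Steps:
v(L, f) = -3 + L/18 (v(L, f) = -3 + ((L + L)/(6 - 2))/9 = -3 + ((2*L)/4)/9 = -3 + ((2*L)*(¼))/9 = -3 + (L/2)/9 = -3 + L/18)
M = 8 (M = 1*(4*√4) = 1*(4*2) = 1*8 = 8)
H*M + v(-3, -2) = 1*8 + (-3 + (1/18)*(-3)) = 8 + (-3 - ⅙) = 8 - 19/6 = 29/6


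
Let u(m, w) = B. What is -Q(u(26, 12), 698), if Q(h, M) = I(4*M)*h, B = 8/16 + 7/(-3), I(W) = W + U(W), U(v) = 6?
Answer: 15389/3 ≈ 5129.7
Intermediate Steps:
I(W) = 6 + W (I(W) = W + 6 = 6 + W)
B = -11/6 (B = 8*(1/16) + 7*(-⅓) = ½ - 7/3 = -11/6 ≈ -1.8333)
u(m, w) = -11/6
Q(h, M) = h*(6 + 4*M) (Q(h, M) = (6 + 4*M)*h = h*(6 + 4*M))
-Q(u(26, 12), 698) = -2*(-11)*(3 + 2*698)/6 = -2*(-11)*(3 + 1396)/6 = -2*(-11)*1399/6 = -1*(-15389/3) = 15389/3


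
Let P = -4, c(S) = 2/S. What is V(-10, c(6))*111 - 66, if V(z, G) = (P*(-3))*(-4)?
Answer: -5394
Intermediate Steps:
V(z, G) = -48 (V(z, G) = -4*(-3)*(-4) = 12*(-4) = -48)
V(-10, c(6))*111 - 66 = -48*111 - 66 = -5328 - 66 = -5394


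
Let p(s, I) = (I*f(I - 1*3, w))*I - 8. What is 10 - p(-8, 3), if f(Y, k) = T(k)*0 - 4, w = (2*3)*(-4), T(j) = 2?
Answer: 54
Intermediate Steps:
w = -24 (w = 6*(-4) = -24)
f(Y, k) = -4 (f(Y, k) = 2*0 - 4 = 0 - 4 = -4)
p(s, I) = -8 - 4*I² (p(s, I) = (I*(-4))*I - 8 = (-4*I)*I - 8 = -4*I² - 8 = -8 - 4*I²)
10 - p(-8, 3) = 10 - (-8 - 4*3²) = 10 - (-8 - 4*9) = 10 - (-8 - 36) = 10 - 1*(-44) = 10 + 44 = 54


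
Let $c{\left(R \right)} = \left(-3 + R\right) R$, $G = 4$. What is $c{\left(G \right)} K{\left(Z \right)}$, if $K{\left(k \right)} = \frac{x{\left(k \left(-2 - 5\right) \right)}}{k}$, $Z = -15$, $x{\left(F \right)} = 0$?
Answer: $0$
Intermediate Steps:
$K{\left(k \right)} = 0$ ($K{\left(k \right)} = \frac{0}{k} = 0$)
$c{\left(R \right)} = R \left(-3 + R\right)$
$c{\left(G \right)} K{\left(Z \right)} = 4 \left(-3 + 4\right) 0 = 4 \cdot 1 \cdot 0 = 4 \cdot 0 = 0$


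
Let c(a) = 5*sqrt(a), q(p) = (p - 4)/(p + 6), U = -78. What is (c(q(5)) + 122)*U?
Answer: -9516 - 390*sqrt(11)/11 ≈ -9633.6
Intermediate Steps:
q(p) = (-4 + p)/(6 + p)
(c(q(5)) + 122)*U = (5*sqrt((-4 + 5)/(6 + 5)) + 122)*(-78) = (5*sqrt(1/11) + 122)*(-78) = (5*(sqrt(11)/11) + 122)*(-78) = (5*sqrt(11)/11 + 122)*(-78) = (122 + 5*sqrt(11)/11)*(-78) = -9516 - 390*sqrt(11)/11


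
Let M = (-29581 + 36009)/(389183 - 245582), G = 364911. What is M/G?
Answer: 6428/52401584511 ≈ 1.2267e-7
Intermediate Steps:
M = 6428/143601 ≈ 0.044763
M/G = (6428/143601)/364911 = (6428/143601)*(1/364911) = 6428/52401584511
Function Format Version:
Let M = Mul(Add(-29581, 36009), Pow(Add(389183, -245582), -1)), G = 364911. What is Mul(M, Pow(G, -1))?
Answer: Rational(6428, 52401584511) ≈ 1.2267e-7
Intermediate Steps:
M = Rational(6428, 143601) (M = Mul(6428, Pow(143601, -1)) = Mul(6428, Rational(1, 143601)) = Rational(6428, 143601) ≈ 0.044763)
Mul(M, Pow(G, -1)) = Mul(Rational(6428, 143601), Pow(364911, -1)) = Mul(Rational(6428, 143601), Rational(1, 364911)) = Rational(6428, 52401584511)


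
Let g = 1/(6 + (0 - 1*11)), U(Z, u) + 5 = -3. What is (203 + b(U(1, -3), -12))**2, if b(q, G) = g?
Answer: 1028196/25 ≈ 41128.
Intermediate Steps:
U(Z, u) = -8 (U(Z, u) = -5 - 3 = -8)
g = -1/5 (g = 1/(6 + (0 - 11)) = 1/(6 - 11) = 1/(-5) = -1/5 ≈ -0.20000)
b(q, G) = -1/5
(203 + b(U(1, -3), -12))**2 = (203 - 1/5)**2 = (1014/5)**2 = 1028196/25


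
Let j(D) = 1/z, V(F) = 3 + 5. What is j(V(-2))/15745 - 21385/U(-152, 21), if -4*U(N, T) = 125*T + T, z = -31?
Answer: 2982260261/92249955 ≈ 32.328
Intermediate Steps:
V(F) = 8
j(D) = -1/31 (j(D) = 1/(-31) = -1/31)
U(N, T) = -63*T/2 (U(N, T) = -(125*T + T)/4 = -63*T/2)
j(V(-2))/15745 - 21385/U(-152, 21) = -1/31/15745 - 21385/((-63/2*21)) = -1/31*1/15745 - 21385/(-1323/2) = -1/488095 - 21385*(-2/1323) = -1/488095 + 6110/189 = 2982260261/92249955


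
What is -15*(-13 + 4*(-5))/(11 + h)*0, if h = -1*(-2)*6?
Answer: 0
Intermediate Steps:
h = 12 (h = 2*6 = 12)
-15*(-13 + 4*(-5))/(11 + h)*0 = -15*(-13 + 4*(-5))/(11 + 12)*0 = -15*(-13 - 20)/23*0 = -(-495)/23*0 = -15*(-33/23)*0 = (495/23)*0 = 0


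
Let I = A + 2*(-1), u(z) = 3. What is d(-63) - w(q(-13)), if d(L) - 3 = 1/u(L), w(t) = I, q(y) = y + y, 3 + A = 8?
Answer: ⅓ ≈ 0.33333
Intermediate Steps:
A = 5 (A = -3 + 8 = 5)
I = 3 (I = 5 + 2*(-1) = 5 - 2 = 3)
q(y) = 2*y
w(t) = 3
d(L) = 10/3 (d(L) = 3 + 1/3 = 3 + ⅓ = 10/3)
d(-63) - w(q(-13)) = 10/3 - 1*3 = 10/3 - 3 = ⅓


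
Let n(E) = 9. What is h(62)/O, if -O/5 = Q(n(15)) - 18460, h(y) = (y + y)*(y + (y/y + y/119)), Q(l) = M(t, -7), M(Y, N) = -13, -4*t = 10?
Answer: 937316/10991435 ≈ 0.085277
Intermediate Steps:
t = -5/2 (t = -¼*10 = -5/2 ≈ -2.5000)
Q(l) = -13
h(y) = 2*y*(1 + 120*y/119) (h(y) = (2*y)*(y + (1 + y*(1/119))) = (2*y)*(y + (1 + y/119)) = (2*y)*(1 + 120*y/119) = 2*y*(1 + 120*y/119))
O = 92365 (O = -5*(-13 - 18460) = -5*(-18473) = 92365)
h(62)/O = ((2/119)*62*(119 + 120*62))/92365 = ((2/119)*62*(119 + 7440))*(1/92365) = ((2/119)*62*7559)*(1/92365) = (937316/119)*(1/92365) = 937316/10991435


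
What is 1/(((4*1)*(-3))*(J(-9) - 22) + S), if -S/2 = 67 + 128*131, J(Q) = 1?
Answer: -1/33418 ≈ -2.9924e-5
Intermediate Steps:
S = -33670 (S = -2*(67 + 128*131) = -2*(67 + 16768) = -2*16835 = -33670)
1/(((4*1)*(-3))*(J(-9) - 22) + S) = 1/(((4*1)*(-3))*(1 - 22) - 33670) = 1/((4*(-3))*(-21) - 33670) = 1/(-12*(-21) - 33670) = 1/(252 - 33670) = 1/(-33418) = -1/33418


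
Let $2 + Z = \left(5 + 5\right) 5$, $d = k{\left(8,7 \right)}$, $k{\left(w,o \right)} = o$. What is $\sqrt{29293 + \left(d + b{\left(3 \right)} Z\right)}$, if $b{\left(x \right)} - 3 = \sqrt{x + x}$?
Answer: $2 \sqrt{7361 + 12 \sqrt{6}} \approx 171.93$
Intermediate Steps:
$d = 7$
$b{\left(x \right)} = 3 + \sqrt{2} \sqrt{x}$ ($b{\left(x \right)} = 3 + \sqrt{x + x} = 3 + \sqrt{2 x} = 3 + \sqrt{2} \sqrt{x}$)
$Z = 48$ ($Z = -2 + \left(5 + 5\right) 5 = -2 + 10 \cdot 5 = -2 + 50 = 48$)
$\sqrt{29293 + \left(d + b{\left(3 \right)} Z\right)} = \sqrt{29293 + \left(7 + \left(3 + \sqrt{2} \sqrt{3}\right) 48\right)} = \sqrt{29293 + \left(7 + \left(3 + \sqrt{6}\right) 48\right)} = \sqrt{29293 + \left(7 + \left(144 + 48 \sqrt{6}\right)\right)} = \sqrt{29293 + \left(151 + 48 \sqrt{6}\right)} = \sqrt{29444 + 48 \sqrt{6}}$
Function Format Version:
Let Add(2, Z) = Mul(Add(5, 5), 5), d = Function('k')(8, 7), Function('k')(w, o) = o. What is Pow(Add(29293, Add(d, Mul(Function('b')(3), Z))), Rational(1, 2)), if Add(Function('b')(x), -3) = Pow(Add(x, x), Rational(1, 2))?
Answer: Mul(2, Pow(Add(7361, Mul(12, Pow(6, Rational(1, 2)))), Rational(1, 2))) ≈ 171.93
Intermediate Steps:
d = 7
Function('b')(x) = Add(3, Mul(Pow(2, Rational(1, 2)), Pow(x, Rational(1, 2)))) (Function('b')(x) = Add(3, Pow(Add(x, x), Rational(1, 2))) = Add(3, Pow(Mul(2, x), Rational(1, 2))) = Add(3, Mul(Pow(2, Rational(1, 2)), Pow(x, Rational(1, 2)))))
Z = 48 (Z = Add(-2, Mul(Add(5, 5), 5)) = Add(-2, Mul(10, 5)) = Add(-2, 50) = 48)
Pow(Add(29293, Add(d, Mul(Function('b')(3), Z))), Rational(1, 2)) = Pow(Add(29293, Add(7, Mul(Add(3, Mul(Pow(2, Rational(1, 2)), Pow(3, Rational(1, 2)))), 48))), Rational(1, 2)) = Pow(Add(29293, Add(7, Mul(Add(3, Pow(6, Rational(1, 2))), 48))), Rational(1, 2)) = Pow(Add(29293, Add(7, Add(144, Mul(48, Pow(6, Rational(1, 2)))))), Rational(1, 2)) = Pow(Add(29293, Add(151, Mul(48, Pow(6, Rational(1, 2))))), Rational(1, 2)) = Pow(Add(29444, Mul(48, Pow(6, Rational(1, 2)))), Rational(1, 2))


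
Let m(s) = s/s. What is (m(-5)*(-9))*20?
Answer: -180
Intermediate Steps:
m(s) = 1
(m(-5)*(-9))*20 = (1*(-9))*20 = -9*20 = -180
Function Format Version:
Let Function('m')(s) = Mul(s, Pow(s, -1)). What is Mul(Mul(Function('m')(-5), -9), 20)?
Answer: -180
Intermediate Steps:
Function('m')(s) = 1
Mul(Mul(Function('m')(-5), -9), 20) = Mul(Mul(1, -9), 20) = Mul(-9, 20) = -180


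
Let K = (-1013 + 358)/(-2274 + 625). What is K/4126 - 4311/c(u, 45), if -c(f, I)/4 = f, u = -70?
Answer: -14665443157/952528360 ≈ -15.396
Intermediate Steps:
c(f, I) = -4*f
K = 655/1649 (K = -655/(-1649) = -655*(-1/1649) = 655/1649 ≈ 0.39721)
K/4126 - 4311/c(u, 45) = (655/1649)/4126 - 4311/((-4*(-70))) = (655/1649)*(1/4126) - 4311/280 = 655/6803774 - 4311*1/280 = 655/6803774 - 4311/280 = -14665443157/952528360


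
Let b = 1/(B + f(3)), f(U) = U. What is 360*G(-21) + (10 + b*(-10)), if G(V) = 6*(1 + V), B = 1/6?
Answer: -820670/19 ≈ -43193.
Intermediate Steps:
B = 1/6 ≈ 0.16667
b = 6/19 (b = 1/(1/6 + 3) = 1/(19/6) = 6/19 ≈ 0.31579)
G(V) = 6 + 6*V
360*G(-21) + (10 + b*(-10)) = 360*(6 + 6*(-21)) + (10 + (6/19)*(-10)) = 360*(6 - 126) + (10 - 60/19) = 360*(-120) + 130/19 = -43200 + 130/19 = -820670/19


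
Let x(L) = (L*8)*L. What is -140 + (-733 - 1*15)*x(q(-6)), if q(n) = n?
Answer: -215564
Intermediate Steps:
x(L) = 8*L**2 (x(L) = (8*L)*L = 8*L**2)
-140 + (-733 - 1*15)*x(q(-6)) = -140 + (-733 - 1*15)*(8*(-6)**2) = -140 + (-733 - 15)*(8*36) = -140 - 748*288 = -140 - 215424 = -215564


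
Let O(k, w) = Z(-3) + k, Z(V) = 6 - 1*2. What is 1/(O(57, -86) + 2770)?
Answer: 1/2831 ≈ 0.00035323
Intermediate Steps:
Z(V) = 4 (Z(V) = 6 - 2 = 4)
O(k, w) = 4 + k
1/(O(57, -86) + 2770) = 1/((4 + 57) + 2770) = 1/(61 + 2770) = 1/2831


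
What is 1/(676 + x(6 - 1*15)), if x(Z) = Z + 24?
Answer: 1/691 ≈ 0.0014472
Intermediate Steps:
x(Z) = 24 + Z
1/(676 + x(6 - 1*15)) = 1/(676 + (24 + (6 - 1*15))) = 1/(676 + (24 + (6 - 15))) = 1/(676 + (24 - 9)) = 1/(676 + 15) = 1/691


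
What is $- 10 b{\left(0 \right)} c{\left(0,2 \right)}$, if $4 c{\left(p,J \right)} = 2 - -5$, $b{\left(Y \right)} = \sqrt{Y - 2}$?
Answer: $- \frac{35 i \sqrt{2}}{2} \approx - 24.749 i$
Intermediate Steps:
$b{\left(Y \right)} = \sqrt{-2 + Y}$
$c{\left(p,J \right)} = \frac{7}{4}$ ($c{\left(p,J \right)} = \frac{2 - -5}{4} = \frac{2 + 5}{4} = \frac{1}{4} \cdot 7 = \frac{7}{4}$)
$- 10 b{\left(0 \right)} c{\left(0,2 \right)} = - 10 \sqrt{-2 + 0} \cdot \frac{7}{4} = - 10 \sqrt{-2} \cdot \frac{7}{4} = - 10 i \sqrt{2} \cdot \frac{7}{4} = - \frac{35 i \sqrt{2}}{2}$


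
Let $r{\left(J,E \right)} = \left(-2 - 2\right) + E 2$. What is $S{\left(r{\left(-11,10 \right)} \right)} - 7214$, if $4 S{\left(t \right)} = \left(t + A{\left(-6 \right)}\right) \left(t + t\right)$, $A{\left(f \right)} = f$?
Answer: $-7134$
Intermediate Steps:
$r{\left(J,E \right)} = -4 + 2 E$
$S{\left(t \right)} = \frac{t \left(-6 + t\right)}{2}$ ($S{\left(t \right)} = \frac{\left(t - 6\right) \left(t + t\right)}{4} = \frac{\left(-6 + t\right) 2 t}{4} = \frac{2 t \left(-6 + t\right)}{4} = \frac{t \left(-6 + t\right)}{2}$)
$S{\left(r{\left(-11,10 \right)} \right)} - 7214 = \frac{\left(-4 + 2 \cdot 10\right) \left(-6 + \left(-4 + 2 \cdot 10\right)\right)}{2} - 7214 = \frac{\left(-4 + 20\right) \left(-6 + \left(-4 + 20\right)\right)}{2} - 7214 = \frac{1}{2} \cdot 16 \left(-6 + 16\right) - 7214 = \frac{1}{2} \cdot 16 \cdot 10 - 7214 = 80 - 7214 = -7134$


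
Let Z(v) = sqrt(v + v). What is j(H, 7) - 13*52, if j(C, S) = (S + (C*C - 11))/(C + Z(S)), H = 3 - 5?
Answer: -676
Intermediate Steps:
Z(v) = sqrt(2)*sqrt(v) (Z(v) = sqrt(2*v) = sqrt(2)*sqrt(v))
H = -2
j(C, S) = (-11 + S + C**2)/(C + sqrt(2)*sqrt(S)) (j(C, S) = (S + (C*C - 11))/(C + sqrt(2)*sqrt(S)) = (S + (C**2 - 11))/(C + sqrt(2)*sqrt(S)) = (S + (-11 + C**2))/(C + sqrt(2)*sqrt(S)) = (-11 + S + C**2)/(C + sqrt(2)*sqrt(S)))
j(H, 7) - 13*52 = (-11 + 7 + (-2)**2)/(-2 + sqrt(2)*sqrt(7)) - 13*52 = (-11 + 7 + 4)/(-2 + sqrt(14)) - 676 = 0/(-2 + sqrt(14)) - 676 = 0 - 676 = -676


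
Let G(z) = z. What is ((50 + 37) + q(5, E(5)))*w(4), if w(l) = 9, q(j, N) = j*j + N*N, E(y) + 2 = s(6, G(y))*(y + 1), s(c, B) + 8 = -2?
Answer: 35604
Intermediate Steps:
s(c, B) = -10 (s(c, B) = -8 - 2 = -10)
E(y) = -12 - 10*y (E(y) = -2 - 10*(y + 1) = -2 - 10*(1 + y) = -2 + (-10 - 10*y) = -12 - 10*y)
q(j, N) = N**2 + j**2 (q(j, N) = j**2 + N**2 = N**2 + j**2)
((50 + 37) + q(5, E(5)))*w(4) = ((50 + 37) + ((-12 - 10*5)**2 + 5**2))*9 = (87 + ((-12 - 50)**2 + 25))*9 = (87 + ((-62)**2 + 25))*9 = (87 + (3844 + 25))*9 = (87 + 3869)*9 = 3956*9 = 35604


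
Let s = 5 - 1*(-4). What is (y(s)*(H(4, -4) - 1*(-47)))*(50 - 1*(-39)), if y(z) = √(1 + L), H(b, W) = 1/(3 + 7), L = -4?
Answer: 41919*I*√3/10 ≈ 7260.6*I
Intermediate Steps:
H(b, W) = ⅒ (H(b, W) = 1/10 = ⅒)
s = 9 (s = 5 + 4 = 9)
y(z) = I*√3 (y(z) = √(1 - 4) = √(-3) = I*√3)
(y(s)*(H(4, -4) - 1*(-47)))*(50 - 1*(-39)) = ((I*√3)*(⅒ - 1*(-47)))*(50 - 1*(-39)) = ((I*√3)*(⅒ + 47))*(50 + 39) = ((I*√3)*(471/10))*89 = (471*I*√3/10)*89 = 41919*I*√3/10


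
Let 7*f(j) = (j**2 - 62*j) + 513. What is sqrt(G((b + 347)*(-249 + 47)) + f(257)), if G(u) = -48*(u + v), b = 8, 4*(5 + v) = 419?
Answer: 2*sqrt(42195426)/7 ≈ 1855.9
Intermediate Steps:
v = 399/4 (v = -5 + (1/4)*419 = -5 + 419/4 = 399/4 ≈ 99.750)
G(u) = -4788 - 48*u (G(u) = -48*(u + 399/4) = -48*(399/4 + u) = -4788 - 48*u)
f(j) = 513/7 - 62*j/7 + j**2/7 (f(j) = ((j**2 - 62*j) + 513)/7 = (513 + j**2 - 62*j)/7 = 513/7 - 62*j/7 + j**2/7)
sqrt(G((b + 347)*(-249 + 47)) + f(257)) = sqrt((-4788 - 48*(8 + 347)*(-249 + 47)) + (513/7 - 62/7*257 + (1/7)*257**2)) = sqrt((-4788 - 17040*(-202)) + (513/7 - 15934/7 + (1/7)*66049)) = sqrt((-4788 - 48*(-71710)) + (513/7 - 15934/7 + 66049/7)) = sqrt((-4788 + 3442080) + 50628/7) = sqrt(3437292 + 50628/7) = sqrt(24111672/7) = 2*sqrt(42195426)/7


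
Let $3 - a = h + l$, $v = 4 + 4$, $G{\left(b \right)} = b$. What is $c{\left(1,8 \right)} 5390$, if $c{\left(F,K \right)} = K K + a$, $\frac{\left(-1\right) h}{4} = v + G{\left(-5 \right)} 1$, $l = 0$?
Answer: $425810$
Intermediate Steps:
$v = 8$
$h = -12$ ($h = - 4 \left(8 - 5\right) = \left(-4\right) 3 = -12$)
$a = 15$ ($a = 3 - \left(-12 + 0\right) = 3 - -12 = 3 + 12 = 15$)
$c{\left(F,K \right)} = 15 + K^{2}$ ($c{\left(F,K \right)} = K K + 15 = K^{2} + 15 = 15 + K^{2}$)
$c{\left(1,8 \right)} 5390 = \left(15 + 8^{2}\right) 5390 = \left(15 + 64\right) 5390 = 79 \cdot 5390 = 425810$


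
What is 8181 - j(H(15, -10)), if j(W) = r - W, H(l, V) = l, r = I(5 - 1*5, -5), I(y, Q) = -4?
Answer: 8200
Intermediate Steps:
r = -4
j(W) = -4 - W
8181 - j(H(15, -10)) = 8181 - (-4 - 1*15) = 8181 - (-4 - 15) = 8181 - 1*(-19) = 8181 + 19 = 8200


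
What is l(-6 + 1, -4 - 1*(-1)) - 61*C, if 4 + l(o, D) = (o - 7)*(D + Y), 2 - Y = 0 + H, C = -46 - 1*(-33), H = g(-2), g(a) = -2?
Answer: 777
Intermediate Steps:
H = -2
C = -13 (C = -46 + 33 = -13)
Y = 4 (Y = 2 - (0 - 2) = 2 - 1*(-2) = 2 + 2 = 4)
l(o, D) = -4 + (-7 + o)*(4 + D) (l(o, D) = -4 + (o - 7)*(D + 4) = -4 + (-7 + o)*(4 + D))
l(-6 + 1, -4 - 1*(-1)) - 61*C = (-32 - 7*(-4 - 1*(-1)) + 4*(-6 + 1) + (-4 - 1*(-1))*(-6 + 1)) - 61*(-13) = (-32 - 7*(-4 + 1) + 4*(-5) + (-4 + 1)*(-5)) + 793 = (-32 - 7*(-3) - 20 - 3*(-5)) + 793 = (-32 + 21 - 20 + 15) + 793 = -16 + 793 = 777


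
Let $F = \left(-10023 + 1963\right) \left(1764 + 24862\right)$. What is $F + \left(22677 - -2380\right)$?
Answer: $-214580503$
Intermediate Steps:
$F = -214605560$ ($F = \left(-8060\right) 26626 = -214605560$)
$F + \left(22677 - -2380\right) = -214605560 + \left(22677 - -2380\right) = -214605560 + \left(22677 + 2380\right) = -214605560 + 25057 = -214580503$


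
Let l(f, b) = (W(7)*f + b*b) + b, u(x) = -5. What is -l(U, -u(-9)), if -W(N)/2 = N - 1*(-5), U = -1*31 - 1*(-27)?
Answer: -126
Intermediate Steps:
U = -4 (U = -31 + 27 = -4)
W(N) = -10 - 2*N (W(N) = -2*(N - 1*(-5)) = -2*(N + 5) = -2*(5 + N) = -10 - 2*N)
l(f, b) = b + b² - 24*f (l(f, b) = ((-10 - 2*7)*f + b*b) + b = ((-10 - 14)*f + b²) + b = (-24*f + b²) + b = (b² - 24*f) + b = b + b² - 24*f)
-l(U, -u(-9)) = -(-1*(-5) + (-1*(-5))² - 24*(-4)) = -(5 + 5² + 96) = -(5 + 25 + 96) = -1*126 = -126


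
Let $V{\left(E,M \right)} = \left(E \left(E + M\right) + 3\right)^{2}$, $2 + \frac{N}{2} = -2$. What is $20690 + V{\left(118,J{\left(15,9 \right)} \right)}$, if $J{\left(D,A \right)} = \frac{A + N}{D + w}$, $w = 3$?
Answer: $\frac{15727337494}{81} \approx 1.9416 \cdot 10^{8}$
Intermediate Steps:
$N = -8$ ($N = -4 + 2 \left(-2\right) = -4 - 4 = -8$)
$J{\left(D,A \right)} = \frac{-8 + A}{3 + D}$ ($J{\left(D,A \right)} = \frac{A - 8}{D + 3} = \frac{-8 + A}{3 + D}$)
$V{\left(E,M \right)} = \left(3 + E \left(E + M\right)\right)^{2}$
$20690 + V{\left(118,J{\left(15,9 \right)} \right)} = 20690 + \left(3 + 118^{2} + 118 \frac{-8 + 9}{3 + 15}\right)^{2} = 20690 + \left(3 + 13924 + 118 \cdot \frac{1}{18} \cdot 1\right)^{2} = 20690 + \left(3 + 13924 + 118 \cdot \frac{1}{18}\right)^{2} = 20690 + \left(3 + 13924 + \frac{59}{9}\right)^{2} = 20690 + \left(\frac{125402}{9}\right)^{2} = 20690 + \frac{15725661604}{81} = \frac{15727337494}{81}$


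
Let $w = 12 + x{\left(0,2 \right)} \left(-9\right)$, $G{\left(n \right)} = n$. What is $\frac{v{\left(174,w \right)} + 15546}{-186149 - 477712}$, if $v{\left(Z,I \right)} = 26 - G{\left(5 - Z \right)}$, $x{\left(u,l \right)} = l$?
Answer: $- \frac{477}{20117} \approx -0.023711$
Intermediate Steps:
$w = -6$ ($w = 12 + 2 \left(-9\right) = 12 - 18 = -6$)
$v{\left(Z,I \right)} = 21 + Z$ ($v{\left(Z,I \right)} = 26 - \left(5 - Z\right) = 26 + \left(-5 + Z\right) = 21 + Z$)
$\frac{v{\left(174,w \right)} + 15546}{-186149 - 477712} = \frac{\left(21 + 174\right) + 15546}{-186149 - 477712} = \frac{195 + 15546}{-663861} = 15741 \left(- \frac{1}{663861}\right) = - \frac{477}{20117}$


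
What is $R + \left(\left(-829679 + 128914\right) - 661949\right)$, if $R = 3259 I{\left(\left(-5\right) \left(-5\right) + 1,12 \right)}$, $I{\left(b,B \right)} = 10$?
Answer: $-1330124$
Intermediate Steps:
$R = 32590$ ($R = 3259 \cdot 10 = 32590$)
$R + \left(\left(-829679 + 128914\right) - 661949\right) = 32590 + \left(\left(-829679 + 128914\right) - 661949\right) = 32590 - 1362714 = -1330124$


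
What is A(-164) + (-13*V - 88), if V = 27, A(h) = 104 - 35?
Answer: -370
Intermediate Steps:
A(h) = 69
A(-164) + (-13*V - 88) = 69 + (-13*27 - 88) = 69 + (-351 - 88) = 69 - 439 = -370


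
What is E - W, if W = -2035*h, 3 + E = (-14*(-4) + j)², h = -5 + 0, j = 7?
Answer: -6209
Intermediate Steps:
h = -5
E = 3966 (E = -3 + (-14*(-4) + 7)² = -3 + (56 + 7)² = -3 + 63² = -3 + 3969 = 3966)
W = 10175 (W = -2035*(-5) = -407*(-25) = 10175)
E - W = 3966 - 1*10175 = 3966 - 10175 = -6209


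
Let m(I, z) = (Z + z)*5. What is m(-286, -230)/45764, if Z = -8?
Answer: -35/1346 ≈ -0.026003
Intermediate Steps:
m(I, z) = -40 + 5*z (m(I, z) = (-8 + z)*5 = -40 + 5*z)
m(-286, -230)/45764 = (-40 + 5*(-230))/45764 = (-40 - 1150)*(1/45764) = -1190*1/45764 = -35/1346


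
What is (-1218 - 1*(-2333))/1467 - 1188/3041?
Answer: 1647919/4461147 ≈ 0.36939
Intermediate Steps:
(-1218 - 1*(-2333))/1467 - 1188/3041 = (-1218 + 2333)*(1/1467) - 1188*1/3041 = 1115*(1/1467) - 1188/3041 = 1115/1467 - 1188/3041 = 1647919/4461147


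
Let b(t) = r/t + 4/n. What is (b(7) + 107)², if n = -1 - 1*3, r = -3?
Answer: 546121/49 ≈ 11145.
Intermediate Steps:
n = -4 (n = -1 - 3 = -4)
b(t) = -1 - 3/t (b(t) = -3/t + 4/(-4) = -3/t + 4*(-¼) = -3/t - 1 = -1 - 3/t)
(b(7) + 107)² = ((-3 - 1*7)/7 + 107)² = ((-3 - 7)/7 + 107)² = ((⅐)*(-10) + 107)² = (-10/7 + 107)² = (739/7)² = 546121/49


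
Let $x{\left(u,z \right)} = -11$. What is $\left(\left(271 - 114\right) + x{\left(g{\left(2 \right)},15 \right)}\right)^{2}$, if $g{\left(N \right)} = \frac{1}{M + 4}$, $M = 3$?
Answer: $21316$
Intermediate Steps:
$g{\left(N \right)} = \frac{1}{7}$ ($g{\left(N \right)} = \frac{1}{3 + 4} = \frac{1}{7}$)
$\left(\left(271 - 114\right) + x{\left(g{\left(2 \right)},15 \right)}\right)^{2} = \left(\left(271 - 114\right) - 11\right)^{2} = \left(157 - 11\right)^{2} = 146^{2} = 21316$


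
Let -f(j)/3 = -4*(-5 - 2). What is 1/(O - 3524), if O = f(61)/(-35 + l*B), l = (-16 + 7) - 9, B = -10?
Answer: -145/511064 ≈ -0.00028372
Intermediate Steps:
l = -18 (l = -9 - 9 = -18)
f(j) = -84 (f(j) = -(-12)*(-5 - 2) = -(-12)*(-7) = -3*28 = -84)
O = -84/145 (O = -84/(-35 - 18*(-10)) = -84/(-35 + 180) = -84/145 ≈ -0.57931)
1/(O - 3524) = 1/(-84/145 - 3524) = 1/(-511064/145) = -145/511064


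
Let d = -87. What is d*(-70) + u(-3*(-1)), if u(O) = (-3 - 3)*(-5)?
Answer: 6120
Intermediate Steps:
u(O) = 30 (u(O) = -6*(-5) = 30)
d*(-70) + u(-3*(-1)) = -87*(-70) + 30 = 6090 + 30 = 6120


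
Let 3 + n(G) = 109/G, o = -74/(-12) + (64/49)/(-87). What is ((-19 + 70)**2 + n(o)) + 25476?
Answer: 491127520/17483 ≈ 28092.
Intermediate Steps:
o = 17483/2842 (o = -74*(-1/12) + (64*(1/49))*(-1/87) = 37/6 + (64/49)*(-1/87) = 37/6 - 64/4263 = 17483/2842 ≈ 6.1517)
n(G) = -3 + 109/G
((-19 + 70)**2 + n(o)) + 25476 = ((-19 + 70)**2 + (-3 + 109/(17483/2842))) + 25476 = (51**2 + (-3 + 109*(2842/17483))) + 25476 = (2601 + (-3 + 309778/17483)) + 25476 = (2601 + 257329/17483) + 25476 = 45730612/17483 + 25476 = 491127520/17483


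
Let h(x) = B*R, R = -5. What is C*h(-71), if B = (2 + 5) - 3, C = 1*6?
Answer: -120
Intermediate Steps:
C = 6
B = 4 (B = 7 - 3 = 4)
h(x) = -20 (h(x) = 4*(-5) = -20)
C*h(-71) = 6*(-20) = -120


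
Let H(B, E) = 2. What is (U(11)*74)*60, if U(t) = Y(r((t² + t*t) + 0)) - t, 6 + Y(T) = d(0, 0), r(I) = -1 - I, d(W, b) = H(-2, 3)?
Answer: -66600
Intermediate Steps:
d(W, b) = 2
Y(T) = -4 (Y(T) = -6 + 2 = -4)
U(t) = -4 - t
(U(11)*74)*60 = ((-4 - 1*11)*74)*60 = ((-4 - 11)*74)*60 = -15*74*60 = -1110*60 = -66600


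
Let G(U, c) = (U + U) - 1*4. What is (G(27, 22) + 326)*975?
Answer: 366600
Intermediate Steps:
G(U, c) = -4 + 2*U (G(U, c) = 2*U - 4 = -4 + 2*U)
(G(27, 22) + 326)*975 = ((-4 + 2*27) + 326)*975 = ((-4 + 54) + 326)*975 = (50 + 326)*975 = 376*975 = 366600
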